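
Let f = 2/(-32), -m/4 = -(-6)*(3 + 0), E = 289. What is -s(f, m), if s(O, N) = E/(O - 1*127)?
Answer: 4624/2033 ≈ 2.2745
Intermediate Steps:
m = -72 (m = -(-4)*(-6*(3 + 0)) = -(-4)*(-6*3) = -(-4)*(-18) = -4*18 = -72)
f = -1/16 (f = 2*(-1/32) = -1/16 ≈ -0.062500)
s(O, N) = 289/(-127 + O) (s(O, N) = 289/(O - 1*127) = 289/(O - 127) = 289/(-127 + O))
-s(f, m) = -289/(-127 - 1/16) = -289/(-2033/16) = -289*(-16)/2033 = -1*(-4624/2033) = 4624/2033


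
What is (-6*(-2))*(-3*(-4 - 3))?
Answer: 252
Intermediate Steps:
(-6*(-2))*(-3*(-4 - 3)) = (-3*(-4))*(-3*(-7)) = 12*(-1*(-21)) = 12*21 = 252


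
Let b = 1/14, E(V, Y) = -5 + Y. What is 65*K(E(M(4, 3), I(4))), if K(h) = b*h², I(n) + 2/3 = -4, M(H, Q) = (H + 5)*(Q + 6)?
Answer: 54665/126 ≈ 433.85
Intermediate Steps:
M(H, Q) = (5 + H)*(6 + Q)
I(n) = -14/3 (I(n) = -⅔ - 4 = -14/3)
b = 1/14 ≈ 0.071429
K(h) = h²/14
65*K(E(M(4, 3), I(4))) = 65*((-5 - 14/3)²/14) = 65*((-29/3)²/14) = 65*((1/14)*(841/9)) = 65*(841/126) = 54665/126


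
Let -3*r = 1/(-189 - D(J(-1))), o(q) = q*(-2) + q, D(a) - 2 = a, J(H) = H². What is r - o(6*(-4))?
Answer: -13823/576 ≈ -23.998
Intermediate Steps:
D(a) = 2 + a
o(q) = -q (o(q) = -2*q + q = -q)
r = 1/576 (r = -1/(3*(-189 - (2 + (-1)²))) = -1/(3*(-189 - (2 + 1))) = -1/(3*(-189 - 1*3)) = -1/(3*(-189 - 3)) = -⅓/(-192) = -⅓*(-1/192) = 1/576 ≈ 0.0017361)
r - o(6*(-4)) = 1/576 - (-1)*6*(-4) = 1/576 - (-1)*(-24) = 1/576 - 1*24 = 1/576 - 24 = -13823/576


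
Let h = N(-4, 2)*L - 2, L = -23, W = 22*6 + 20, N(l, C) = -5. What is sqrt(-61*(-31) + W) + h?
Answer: 113 + 3*sqrt(227) ≈ 158.20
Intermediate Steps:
W = 152 (W = 132 + 20 = 152)
h = 113 (h = -5*(-23) - 2 = 115 - 2 = 113)
sqrt(-61*(-31) + W) + h = sqrt(-61*(-31) + 152) + 113 = sqrt(1891 + 152) + 113 = sqrt(2043) + 113 = 3*sqrt(227) + 113 = 113 + 3*sqrt(227)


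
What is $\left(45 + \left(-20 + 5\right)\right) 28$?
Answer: $840$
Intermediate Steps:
$\left(45 + \left(-20 + 5\right)\right) 28 = \left(45 - 15\right) 28 = 30 \cdot 28 = 840$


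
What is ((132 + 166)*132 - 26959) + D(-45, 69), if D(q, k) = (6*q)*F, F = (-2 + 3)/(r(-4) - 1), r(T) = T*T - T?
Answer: 234893/19 ≈ 12363.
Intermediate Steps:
r(T) = T² - T
F = 1/19 (F = (-2 + 3)/(-4*(-1 - 4) - 1) = 1/(-4*(-5) - 1) = 1/(20 - 1) = 1/19 ≈ 0.052632)
D(q, k) = 6*q/19 (D(q, k) = (6*q)*(1/19) = 6*q/19)
((132 + 166)*132 - 26959) + D(-45, 69) = ((132 + 166)*132 - 26959) + (6/19)*(-45) = (298*132 - 26959) - 270/19 = (39336 - 26959) - 270/19 = 12377 - 270/19 = 234893/19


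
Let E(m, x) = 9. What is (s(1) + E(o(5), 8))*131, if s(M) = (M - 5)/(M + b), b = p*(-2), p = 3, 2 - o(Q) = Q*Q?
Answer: 6419/5 ≈ 1283.8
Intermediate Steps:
o(Q) = 2 - Q² (o(Q) = 2 - Q*Q = 2 - Q²)
b = -6 (b = 3*(-2) = -6)
s(M) = (-5 + M)/(-6 + M) (s(M) = (M - 5)/(M - 6) = (-5 + M)/(-6 + M))
(s(1) + E(o(5), 8))*131 = ((-5 + 1)/(-6 + 1) + 9)*131 = (-4/(-5) + 9)*131 = (-⅕*(-4) + 9)*131 = (⅘ + 9)*131 = (49/5)*131 = 6419/5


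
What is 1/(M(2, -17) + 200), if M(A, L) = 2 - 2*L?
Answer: 1/236 ≈ 0.0042373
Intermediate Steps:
1/(M(2, -17) + 200) = 1/((2 - 2*(-17)) + 200) = 1/((2 + 34) + 200) = 1/(36 + 200) = 1/236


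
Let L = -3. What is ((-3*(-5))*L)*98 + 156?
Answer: -4254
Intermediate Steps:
((-3*(-5))*L)*98 + 156 = (-3*(-5)*(-3))*98 + 156 = (15*(-3))*98 + 156 = -45*98 + 156 = -4410 + 156 = -4254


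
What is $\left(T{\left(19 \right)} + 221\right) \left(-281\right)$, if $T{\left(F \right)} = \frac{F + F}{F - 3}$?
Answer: $- \frac{502147}{8} \approx -62768.0$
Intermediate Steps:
$T{\left(F \right)} = \frac{2 F}{-3 + F}$
$\left(T{\left(19 \right)} + 221\right) \left(-281\right) = \left(2 \cdot 19 \frac{1}{-3 + 19} + 221\right) \left(-281\right) = \left(2 \cdot 19 \cdot \frac{1}{16} + 221\right) \left(-281\right) = \left(\frac{19}{8} + 221\right) \left(-281\right) = \frac{1787}{8} \left(-281\right) = - \frac{502147}{8}$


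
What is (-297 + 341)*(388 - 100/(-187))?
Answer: 290624/17 ≈ 17096.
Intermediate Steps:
(-297 + 341)*(388 - 100/(-187)) = 44*(388 - 100*(-1/187)) = 44*(388 + 100/187) = 44*(72656/187) = 290624/17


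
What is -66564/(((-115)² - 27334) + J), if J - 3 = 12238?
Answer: 16641/467 ≈ 35.634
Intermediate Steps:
J = 12241 (J = 3 + 12238 = 12241)
-66564/(((-115)² - 27334) + J) = -66564/(((-115)² - 27334) + 12241) = -66564/((13225 - 27334) + 12241) = -66564/(-14109 + 12241) = -66564/(-1868) = -66564*(-1/1868) = 16641/467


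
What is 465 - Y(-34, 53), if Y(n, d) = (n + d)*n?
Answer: 1111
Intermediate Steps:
Y(n, d) = n*(d + n) (Y(n, d) = (d + n)*n = n*(d + n))
465 - Y(-34, 53) = 465 - (-34)*(53 - 34) = 465 - (-34)*19 = 465 - 1*(-646) = 465 + 646 = 1111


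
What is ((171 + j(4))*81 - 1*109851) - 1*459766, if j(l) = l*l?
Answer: -554470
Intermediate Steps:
j(l) = l**2
((171 + j(4))*81 - 1*109851) - 1*459766 = ((171 + 4**2)*81 - 1*109851) - 1*459766 = ((171 + 16)*81 - 109851) - 459766 = (187*81 - 109851) - 459766 = (15147 - 109851) - 459766 = -94704 - 459766 = -554470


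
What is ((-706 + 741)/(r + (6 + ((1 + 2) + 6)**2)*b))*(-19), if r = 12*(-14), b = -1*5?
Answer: 665/603 ≈ 1.1028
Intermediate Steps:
b = -5
r = -168
((-706 + 741)/(r + (6 + ((1 + 2) + 6)**2)*b))*(-19) = ((-706 + 741)/(-168 + (6 + ((1 + 2) + 6)**2)*(-5)))*(-19) = (35/(-168 + (6 + (3 + 6)**2)*(-5)))*(-19) = (35/(-168 + (6 + 9**2)*(-5)))*(-19) = (35/(-168 + (6 + 81)*(-5)))*(-19) = (35/(-168 + 87*(-5)))*(-19) = (35/(-168 - 435))*(-19) = (35/(-603))*(-19) = (35*(-1/603))*(-19) = -35/603*(-19) = 665/603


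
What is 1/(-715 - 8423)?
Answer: -1/9138 ≈ -0.00010943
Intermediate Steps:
1/(-715 - 8423) = 1/(-9138) = -1/9138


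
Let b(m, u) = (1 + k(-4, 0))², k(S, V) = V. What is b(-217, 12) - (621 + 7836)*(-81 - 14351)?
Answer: 122051425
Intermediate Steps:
b(m, u) = 1 (b(m, u) = (1 + 0)² = 1² = 1)
b(-217, 12) - (621 + 7836)*(-81 - 14351) = 1 - (621 + 7836)*(-81 - 14351) = 1 - 8457*(-14432) = 1 - 1*(-122051424) = 1 + 122051424 = 122051425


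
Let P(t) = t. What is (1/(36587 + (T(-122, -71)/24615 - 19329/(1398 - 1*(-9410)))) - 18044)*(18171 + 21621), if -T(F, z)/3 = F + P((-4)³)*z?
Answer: -258826757249828798528/360479511251 ≈ -7.1801e+8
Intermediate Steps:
T(F, z) = -3*F + 192*z (T(F, z) = -3*(F + (-4)³*z) = -3*(F - 64*z) = -3*F + 192*z)
(1/(36587 + (T(-122, -71)/24615 - 19329/(1398 - 1*(-9410)))) - 18044)*(18171 + 21621) = (1/(36587 + ((-3*(-122) + 192*(-71))/24615 - 19329/(1398 - 1*(-9410)))) - 18044)*(18171 + 21621) = (1/(36587 + ((366 - 13632)*(1/24615) - 19329/(1398 + 9410))) - 18044)*39792 = (1/(36587 + (-13266*1/24615 - 19329/10808)) - 18044)*39792 = (1/(36587 + (-1474/2735 - 19329*1/10808)) - 18044)*39792 = (1/(36587 + (-1474/2735 - 19329/10808)) - 18044)*39792 = (1/(36587 - 68795807/29559880) - 18044)*39792 = (1/(1081438533753/29559880) - 18044)*39792 = (29559880/1081438533753 - 18044)*39792 = -19513476873479252/1081438533753*39792 = -258826757249828798528/360479511251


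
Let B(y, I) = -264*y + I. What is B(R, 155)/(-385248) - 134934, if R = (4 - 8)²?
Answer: -51983049563/385248 ≈ -1.3493e+5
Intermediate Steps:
R = 16 (R = (-4)² = 16)
B(y, I) = I - 264*y
B(R, 155)/(-385248) - 134934 = (155 - 264*16)/(-385248) - 134934 = (155 - 4224)*(-1/385248) - 134934 = -4069*(-1/385248) - 134934 = 4069/385248 - 134934 = -51983049563/385248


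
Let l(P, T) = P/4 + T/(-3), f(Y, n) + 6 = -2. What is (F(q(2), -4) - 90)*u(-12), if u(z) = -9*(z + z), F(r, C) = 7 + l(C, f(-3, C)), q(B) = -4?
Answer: -17568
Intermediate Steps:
f(Y, n) = -8 (f(Y, n) = -6 - 2 = -8)
l(P, T) = -T/3 + P/4 (l(P, T) = P*(¼) + T*(-⅓) = P/4 - T/3 = -T/3 + P/4)
F(r, C) = 29/3 + C/4 (F(r, C) = 7 + (-⅓*(-8) + C/4) = 7 + (8/3 + C/4) = 29/3 + C/4)
u(z) = -18*z
(F(q(2), -4) - 90)*u(-12) = ((29/3 + (¼)*(-4)) - 90)*(-18*(-12)) = ((29/3 - 1) - 90)*216 = (26/3 - 90)*216 = -244/3*216 = -17568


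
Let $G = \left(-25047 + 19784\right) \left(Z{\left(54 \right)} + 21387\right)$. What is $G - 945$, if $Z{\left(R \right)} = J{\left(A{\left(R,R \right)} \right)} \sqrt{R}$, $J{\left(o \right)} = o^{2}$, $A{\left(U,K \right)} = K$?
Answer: $-112560726 - 46040724 \sqrt{6} \approx -2.2534 \cdot 10^{8}$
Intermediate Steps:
$Z{\left(R \right)} = R^{\frac{5}{2}}$ ($Z{\left(R \right)} = R^{2} \sqrt{R} = R^{\frac{5}{2}}$)
$G = -112559781 - 46040724 \sqrt{6}$ ($G = \left(-25047 + 19784\right) \left(54^{\frac{5}{2}} + 21387\right) = - 5263 \left(8748 \sqrt{6} + 21387\right) = - 5263 \left(21387 + 8748 \sqrt{6}\right) = -112559781 - 46040724 \sqrt{6} \approx -2.2534 \cdot 10^{8}$)
$G - 945 = \left(-112559781 - 46040724 \sqrt{6}\right) - 945 = -112560726 - 46040724 \sqrt{6}$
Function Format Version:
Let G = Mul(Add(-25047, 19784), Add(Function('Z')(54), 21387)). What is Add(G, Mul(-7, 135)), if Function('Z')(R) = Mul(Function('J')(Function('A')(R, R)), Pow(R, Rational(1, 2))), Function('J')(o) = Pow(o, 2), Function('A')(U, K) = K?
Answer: Add(-112560726, Mul(-46040724, Pow(6, Rational(1, 2)))) ≈ -2.2534e+8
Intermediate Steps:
Function('Z')(R) = Pow(R, Rational(5, 2)) (Function('Z')(R) = Mul(Pow(R, 2), Pow(R, Rational(1, 2))) = Pow(R, Rational(5, 2)))
G = Add(-112559781, Mul(-46040724, Pow(6, Rational(1, 2)))) (G = Mul(Add(-25047, 19784), Add(Pow(54, Rational(5, 2)), 21387)) = Mul(-5263, Add(Mul(8748, Pow(6, Rational(1, 2))), 21387)) = Mul(-5263, Add(21387, Mul(8748, Pow(6, Rational(1, 2))))) = Add(-112559781, Mul(-46040724, Pow(6, Rational(1, 2)))) ≈ -2.2534e+8)
Add(G, Mul(-7, 135)) = Add(Add(-112559781, Mul(-46040724, Pow(6, Rational(1, 2)))), Mul(-7, 135)) = Add(Add(-112559781, Mul(-46040724, Pow(6, Rational(1, 2)))), -945) = Add(-112560726, Mul(-46040724, Pow(6, Rational(1, 2))))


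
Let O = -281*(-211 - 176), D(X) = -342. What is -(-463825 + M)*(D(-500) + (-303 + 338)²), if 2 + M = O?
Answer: 313535640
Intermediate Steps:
O = 108747 (O = -281*(-387) = 108747)
M = 108745 (M = -2 + 108747 = 108745)
-(-463825 + M)*(D(-500) + (-303 + 338)²) = -(-463825 + 108745)*(-342 + (-303 + 338)²) = -(-355080)*(-342 + 35²) = -(-355080)*(-342 + 1225) = -(-355080)*883 = -1*(-313535640) = 313535640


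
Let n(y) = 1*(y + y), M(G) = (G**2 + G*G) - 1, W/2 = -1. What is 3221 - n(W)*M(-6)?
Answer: 3505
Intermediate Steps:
W = -2 (W = 2*(-1) = -2)
M(G) = -1 + 2*G**2 (M(G) = (G**2 + G**2) - 1 = 2*G**2 - 1 = -1 + 2*G**2)
n(y) = 2*y (n(y) = 1*(2*y) = 2*y)
3221 - n(W)*M(-6) = 3221 - 2*(-2)*(-1 + 2*(-6)**2) = 3221 - (-4)*(-1 + 2*36) = 3221 - (-4)*(-1 + 72) = 3221 - (-4)*71 = 3221 - 1*(-284) = 3221 + 284 = 3505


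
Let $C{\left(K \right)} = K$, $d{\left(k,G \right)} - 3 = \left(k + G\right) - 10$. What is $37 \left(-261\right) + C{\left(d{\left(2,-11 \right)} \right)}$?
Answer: $-9673$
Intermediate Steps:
$d{\left(k,G \right)} = -7 + G + k$ ($d{\left(k,G \right)} = 3 - \left(10 - G - k\right) = 3 + \left(-10 + G + k\right) = -7 + G + k$)
$37 \left(-261\right) + C{\left(d{\left(2,-11 \right)} \right)} = 37 \left(-261\right) - 16 = -9657 - 16 = -9673$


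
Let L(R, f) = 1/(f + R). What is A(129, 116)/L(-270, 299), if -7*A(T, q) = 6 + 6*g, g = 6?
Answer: -174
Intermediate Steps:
A(T, q) = -6 (A(T, q) = -(6 + 6*6)/7 = -(6 + 36)/7 = -⅐*42 = -6)
L(R, f) = 1/(R + f)
A(129, 116)/L(-270, 299) = -6/(1/(-270 + 299)) = -6/(1/29) = -6/1/29 = -6*29 = -174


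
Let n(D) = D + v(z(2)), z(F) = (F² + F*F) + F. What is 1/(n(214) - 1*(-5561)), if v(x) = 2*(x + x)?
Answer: 1/5815 ≈ 0.00017197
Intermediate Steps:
z(F) = F + 2*F² (z(F) = (F² + F²) + F = 2*F² + F = F + 2*F²)
v(x) = 4*x (v(x) = 2*(2*x) = 4*x)
n(D) = 40 + D (n(D) = D + 4*(2*(1 + 2*2)) = D + 4*(2*(1 + 4)) = D + 4*(2*5) = D + 4*10 = D + 40 = 40 + D)
1/(n(214) - 1*(-5561)) = 1/((40 + 214) - 1*(-5561)) = 1/(254 + 5561) = 1/5815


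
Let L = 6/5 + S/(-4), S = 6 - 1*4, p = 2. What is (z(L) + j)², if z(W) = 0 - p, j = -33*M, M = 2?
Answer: 4624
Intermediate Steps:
S = 2 (S = 6 - 4 = 2)
j = -66 (j = -33*2 = -66)
L = 7/10 (L = 6/5 + 2/(-4) = 6*(⅕) + 2*(-¼) = 6/5 - ½ = 7/10 ≈ 0.70000)
z(W) = -2 (z(W) = 0 - 1*2 = 0 - 2 = -2)
(z(L) + j)² = (-2 - 66)² = (-68)² = 4624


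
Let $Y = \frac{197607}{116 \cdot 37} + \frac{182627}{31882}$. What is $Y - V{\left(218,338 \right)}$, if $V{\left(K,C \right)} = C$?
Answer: $- \frac{19583574207}{68418772} \approx -286.23$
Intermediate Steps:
$Y = \frac{3541970729}{68418772}$ ($Y = \frac{197607}{4292} + 182627 \cdot \frac{1}{31882} = 197607 \cdot \frac{1}{4292} + \frac{182627}{31882} = \frac{197607}{4292} + \frac{182627}{31882} = \frac{3541970729}{68418772} \approx 51.769$)
$Y - V{\left(218,338 \right)} = \frac{3541970729}{68418772} - 338 = - \frac{19583574207}{68418772}$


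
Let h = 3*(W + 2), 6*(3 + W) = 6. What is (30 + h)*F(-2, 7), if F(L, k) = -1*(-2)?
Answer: 60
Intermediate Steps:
W = -2 (W = -3 + (⅙)*6 = -3 + 1 = -2)
F(L, k) = 2
h = 0 (h = 3*(-2 + 2) = 3*0 = 0)
(30 + h)*F(-2, 7) = (30 + 0)*2 = 30*2 = 60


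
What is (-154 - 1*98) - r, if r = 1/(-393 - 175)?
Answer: -143135/568 ≈ -252.00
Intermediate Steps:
r = -1/568 (r = 1/(-568) = -1/568 ≈ -0.0017606)
(-154 - 1*98) - r = (-154 - 1*98) - 1*(-1/568) = (-154 - 98) + 1/568 = -252 + 1/568 = -143135/568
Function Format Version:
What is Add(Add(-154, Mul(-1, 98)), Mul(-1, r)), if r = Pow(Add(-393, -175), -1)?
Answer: Rational(-143135, 568) ≈ -252.00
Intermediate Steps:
r = Rational(-1, 568) (r = Pow(-568, -1) = Rational(-1, 568) ≈ -0.0017606)
Add(Add(-154, Mul(-1, 98)), Mul(-1, r)) = Add(Add(-154, Mul(-1, 98)), Mul(-1, Rational(-1, 568))) = Add(Add(-154, -98), Rational(1, 568)) = Add(-252, Rational(1, 568)) = Rational(-143135, 568)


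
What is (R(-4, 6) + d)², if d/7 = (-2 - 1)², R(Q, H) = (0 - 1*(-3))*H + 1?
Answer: 6724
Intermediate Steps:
R(Q, H) = 1 + 3*H (R(Q, H) = (0 + 3)*H + 1 = 3*H + 1 = 1 + 3*H)
d = 63 (d = 7*(-2 - 1)² = 7*(-3)² = 7*9 = 63)
(R(-4, 6) + d)² = ((1 + 3*6) + 63)² = ((1 + 18) + 63)² = (19 + 63)² = 82² = 6724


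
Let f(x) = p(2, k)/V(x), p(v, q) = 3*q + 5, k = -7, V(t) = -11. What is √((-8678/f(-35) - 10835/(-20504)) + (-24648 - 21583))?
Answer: I*√2833701031/233 ≈ 228.47*I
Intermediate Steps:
p(v, q) = 5 + 3*q
f(x) = 16/11 (f(x) = (5 + 3*(-7))/(-11) = (5 - 21)*(-1/11) = -16*(-1/11) = 16/11)
√((-8678/f(-35) - 10835/(-20504)) + (-24648 - 21583)) = √((-8678/16/11 - 10835/(-20504)) + (-24648 - 21583)) = √((-8678*11/16 - 10835*(-1/20504)) - 46231) = √((-47729/8 + 985/1864) - 46231) = √(-1389984/233 - 46231) = √(-12161807/233) = I*√2833701031/233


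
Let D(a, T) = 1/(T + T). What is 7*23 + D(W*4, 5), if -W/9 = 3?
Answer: 1611/10 ≈ 161.10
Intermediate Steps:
W = -27 (W = -9*3 = -27)
D(a, T) = 1/(2*T)
7*23 + D(W*4, 5) = 7*23 + (½)/5 = 161 + (½)*(⅕) = 161 + ⅒ = 1611/10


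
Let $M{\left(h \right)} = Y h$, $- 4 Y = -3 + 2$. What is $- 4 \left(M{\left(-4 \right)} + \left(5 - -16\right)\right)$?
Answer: $-80$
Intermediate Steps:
$Y = \frac{1}{4}$ ($Y = - \frac{-3 + 2}{4} = \left(- \frac{1}{4}\right) \left(-1\right) = \frac{1}{4} \approx 0.25$)
$M{\left(h \right)} = \frac{h}{4}$
$- 4 \left(M{\left(-4 \right)} + \left(5 - -16\right)\right) = - 4 \left(\frac{1}{4} \left(-4\right) + \left(5 - -16\right)\right) = - 4 \left(-1 + \left(5 + 16\right)\right) = - 4 \left(-1 + 21\right) = \left(-4\right) 20 = -80$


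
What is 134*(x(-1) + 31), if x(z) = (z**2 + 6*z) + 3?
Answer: 3886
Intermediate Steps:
x(z) = 3 + z**2 + 6*z
134*(x(-1) + 31) = 134*((3 + (-1)**2 + 6*(-1)) + 31) = 134*((3 + 1 - 6) + 31) = 134*(-2 + 31) = 134*29 = 3886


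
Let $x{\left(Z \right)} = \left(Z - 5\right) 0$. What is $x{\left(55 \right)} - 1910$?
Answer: $-1910$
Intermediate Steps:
$x{\left(Z \right)} = 0$ ($x{\left(Z \right)} = \left(-5 + Z\right) 0 = 0$)
$x{\left(55 \right)} - 1910 = 0 - 1910 = -1910$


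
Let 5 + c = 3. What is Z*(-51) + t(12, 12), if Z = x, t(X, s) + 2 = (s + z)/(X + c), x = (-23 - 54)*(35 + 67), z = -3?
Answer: 4005529/10 ≈ 4.0055e+5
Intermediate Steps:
c = -2 (c = -5 + 3 = -2)
x = -7854 (x = -77*102 = -7854)
t(X, s) = -2 + (-3 + s)/(-2 + X) (t(X, s) = -2 + (s - 3)/(X - 2) = -2 + (-3 + s)/(-2 + X))
Z = -7854
Z*(-51) + t(12, 12) = -7854*(-51) + (1 + 12 - 2*12)/(-2 + 12) = 400554 + (1 + 12 - 24)/10 = 400554 + (⅒)*(-11) = 400554 - 11/10 = 4005529/10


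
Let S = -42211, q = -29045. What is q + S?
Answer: -71256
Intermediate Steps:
q + S = -29045 - 42211 = -71256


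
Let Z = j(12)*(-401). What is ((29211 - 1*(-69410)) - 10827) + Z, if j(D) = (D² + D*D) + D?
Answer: -32506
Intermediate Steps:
j(D) = D + 2*D² (j(D) = (D² + D²) + D = 2*D² + D = D + 2*D²)
Z = -120300 (Z = (12*(1 + 2*12))*(-401) = (12*(1 + 24))*(-401) = (12*25)*(-401) = 300*(-401) = -120300)
((29211 - 1*(-69410)) - 10827) + Z = ((29211 - 1*(-69410)) - 10827) - 120300 = ((29211 + 69410) - 10827) - 120300 = (98621 - 10827) - 120300 = 87794 - 120300 = -32506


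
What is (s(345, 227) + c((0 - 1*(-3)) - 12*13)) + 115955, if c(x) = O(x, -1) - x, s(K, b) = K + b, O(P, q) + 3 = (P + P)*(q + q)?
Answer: 117289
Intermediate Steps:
O(P, q) = -3 + 4*P*q (O(P, q) = -3 + (P + P)*(q + q) = -3 + (2*P)*(2*q) = -3 + 4*P*q)
c(x) = -3 - 5*x (c(x) = (-3 + 4*x*(-1)) - x = (-3 - 4*x) - x = -3 - 5*x)
(s(345, 227) + c((0 - 1*(-3)) - 12*13)) + 115955 = ((345 + 227) + (-3 - 5*((0 - 1*(-3)) - 12*13))) + 115955 = (572 + (-3 - 5*((0 + 3) - 156))) + 115955 = (572 + (-3 - 5*(3 - 156))) + 115955 = (572 + (-3 - 5*(-153))) + 115955 = (572 + (-3 + 765)) + 115955 = (572 + 762) + 115955 = 1334 + 115955 = 117289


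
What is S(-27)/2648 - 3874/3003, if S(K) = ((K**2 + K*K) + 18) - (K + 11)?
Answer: -111113/152922 ≈ -0.72660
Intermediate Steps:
S(K) = 7 - K + 2*K**2 (S(K) = ((K**2 + K**2) + 18) - (11 + K) = (2*K**2 + 18) + (-11 - K) = (18 + 2*K**2) + (-11 - K) = 7 - K + 2*K**2)
S(-27)/2648 - 3874/3003 = (7 - 1*(-27) + 2*(-27)**2)/2648 - 3874/3003 = (7 + 27 + 2*729)*(1/2648) - 3874*1/3003 = (7 + 27 + 1458)*(1/2648) - 298/231 = 1492*(1/2648) - 298/231 = 373/662 - 298/231 = -111113/152922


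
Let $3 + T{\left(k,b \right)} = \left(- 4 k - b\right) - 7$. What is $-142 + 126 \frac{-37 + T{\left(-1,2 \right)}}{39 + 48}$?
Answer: $- \frac{6008}{29} \approx -207.17$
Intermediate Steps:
$T{\left(k,b \right)} = -10 - b - 4 k$ ($T{\left(k,b \right)} = -3 - \left(7 + b + 4 k\right) = -10 - b - 4 k$)
$-142 + 126 \frac{-37 + T{\left(-1,2 \right)}}{39 + 48} = -142 + 126 \frac{-37 - 8}{39 + 48} = -142 + 126 \frac{-37 - 8}{87} = -142 + 126 \left(-37 - 8\right) \frac{1}{87} = -142 + 126 \left(\left(-45\right) \frac{1}{87}\right) = -142 + 126 \left(- \frac{15}{29}\right) = -142 - \frac{1890}{29} = - \frac{6008}{29}$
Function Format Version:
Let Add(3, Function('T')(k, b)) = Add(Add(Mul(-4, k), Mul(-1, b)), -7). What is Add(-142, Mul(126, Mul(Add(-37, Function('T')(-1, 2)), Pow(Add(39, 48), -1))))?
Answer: Rational(-6008, 29) ≈ -207.17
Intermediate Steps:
Function('T')(k, b) = Add(-10, Mul(-1, b), Mul(-4, k)) (Function('T')(k, b) = Add(-3, Add(Add(Mul(-4, k), Mul(-1, b)), -7)) = Add(-3, Add(Add(Mul(-1, b), Mul(-4, k)), -7)) = Add(-3, Add(-7, Mul(-1, b), Mul(-4, k))) = Add(-10, Mul(-1, b), Mul(-4, k)))
Add(-142, Mul(126, Mul(Add(-37, Function('T')(-1, 2)), Pow(Add(39, 48), -1)))) = Add(-142, Mul(126, Mul(Add(-37, Add(-10, Mul(-1, 2), Mul(-4, -1))), Pow(Add(39, 48), -1)))) = Add(-142, Mul(126, Mul(Add(-37, Add(-10, -2, 4)), Pow(87, -1)))) = Add(-142, Mul(126, Mul(Add(-37, -8), Rational(1, 87)))) = Add(-142, Mul(126, Mul(-45, Rational(1, 87)))) = Add(-142, Mul(126, Rational(-15, 29))) = Add(-142, Rational(-1890, 29)) = Rational(-6008, 29)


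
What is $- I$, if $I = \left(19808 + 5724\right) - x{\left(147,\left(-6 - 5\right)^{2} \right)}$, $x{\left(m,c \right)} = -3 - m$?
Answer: $-25682$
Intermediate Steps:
$I = 25682$ ($I = \left(19808 + 5724\right) - \left(-3 - 147\right) = 25532 - \left(-3 - 147\right) = 25532 - -150 = 25532 + 150 = 25682$)
$- I = \left(-1\right) 25682 = -25682$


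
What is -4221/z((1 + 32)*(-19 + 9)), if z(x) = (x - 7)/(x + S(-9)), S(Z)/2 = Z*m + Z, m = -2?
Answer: -1316952/337 ≈ -3907.9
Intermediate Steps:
S(Z) = -2*Z (S(Z) = 2*(Z*(-2) + Z) = 2*(-2*Z + Z) = 2*(-Z) = -2*Z)
z(x) = (-7 + x)/(18 + x) (z(x) = (x - 7)/(x - 2*(-9)) = (-7 + x)/(x + 18) = (-7 + x)/(18 + x))
-4221/z((1 + 32)*(-19 + 9)) = -4221*(18 + (1 + 32)*(-19 + 9))/(-7 + (1 + 32)*(-19 + 9)) = -4221*(18 + 33*(-10))/(-7 + 33*(-10)) = -4221*(18 - 330)/(-7 - 330) = -4221/(-337/(-312)) = -4221/((-1/312*(-337))) = -4221/337/312 = -4221*312/337 = -1316952/337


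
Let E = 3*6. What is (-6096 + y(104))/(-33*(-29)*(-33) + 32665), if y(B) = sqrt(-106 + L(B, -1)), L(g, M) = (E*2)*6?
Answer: -1524/271 + sqrt(110)/1084 ≈ -5.6139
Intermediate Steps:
E = 18
L(g, M) = 216 (L(g, M) = (18*2)*6 = 36*6 = 216)
y(B) = sqrt(110) (y(B) = sqrt(-106 + 216) = sqrt(110))
(-6096 + y(104))/(-33*(-29)*(-33) + 32665) = (-6096 + sqrt(110))/(-33*(-29)*(-33) + 32665) = (-6096 + sqrt(110))/(957*(-33) + 32665) = (-6096 + sqrt(110))/(-31581 + 32665) = (-6096 + sqrt(110))/1084 = (-6096 + sqrt(110))*(1/1084) = -1524/271 + sqrt(110)/1084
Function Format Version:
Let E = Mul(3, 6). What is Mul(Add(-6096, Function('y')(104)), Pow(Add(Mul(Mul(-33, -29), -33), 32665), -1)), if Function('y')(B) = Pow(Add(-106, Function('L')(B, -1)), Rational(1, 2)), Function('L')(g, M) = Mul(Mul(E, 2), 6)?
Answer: Add(Rational(-1524, 271), Mul(Rational(1, 1084), Pow(110, Rational(1, 2)))) ≈ -5.6139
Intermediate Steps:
E = 18
Function('L')(g, M) = 216 (Function('L')(g, M) = Mul(Mul(18, 2), 6) = Mul(36, 6) = 216)
Function('y')(B) = Pow(110, Rational(1, 2)) (Function('y')(B) = Pow(Add(-106, 216), Rational(1, 2)) = Pow(110, Rational(1, 2)))
Mul(Add(-6096, Function('y')(104)), Pow(Add(Mul(Mul(-33, -29), -33), 32665), -1)) = Mul(Add(-6096, Pow(110, Rational(1, 2))), Pow(Add(Mul(Mul(-33, -29), -33), 32665), -1)) = Mul(Add(-6096, Pow(110, Rational(1, 2))), Pow(Add(Mul(957, -33), 32665), -1)) = Mul(Add(-6096, Pow(110, Rational(1, 2))), Pow(Add(-31581, 32665), -1)) = Mul(Add(-6096, Pow(110, Rational(1, 2))), Pow(1084, -1)) = Mul(Add(-6096, Pow(110, Rational(1, 2))), Rational(1, 1084)) = Add(Rational(-1524, 271), Mul(Rational(1, 1084), Pow(110, Rational(1, 2))))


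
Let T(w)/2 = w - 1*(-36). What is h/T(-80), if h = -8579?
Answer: 8579/88 ≈ 97.489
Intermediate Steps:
T(w) = 72 + 2*w (T(w) = 2*(w - 1*(-36)) = 2*(w + 36) = 2*(36 + w) = 72 + 2*w)
h/T(-80) = -8579/(72 + 2*(-80)) = -8579/(72 - 160) = -8579/(-88) = -8579*(-1/88) = 8579/88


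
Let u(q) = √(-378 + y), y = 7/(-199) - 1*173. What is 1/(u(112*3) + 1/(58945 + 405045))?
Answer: 92334010/23607480579285799 - 1291720320600*I*√606154/23607480579285799 ≈ 3.9112e-9 - 0.0426*I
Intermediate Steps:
y = -34434/199 (y = 7*(-1/199) - 173 = -7/199 - 173 = -34434/199 ≈ -173.04)
u(q) = 6*I*√606154/199 (u(q) = √(-378 - 34434/199) = √(-109656/199) = 6*I*√606154/199)
1/(u(112*3) + 1/(58945 + 405045)) = 1/(6*I*√606154/199 + 1/(58945 + 405045)) = 1/(6*I*√606154/199 + 1/463990) = 1/(1/463990 + 6*I*√606154/199)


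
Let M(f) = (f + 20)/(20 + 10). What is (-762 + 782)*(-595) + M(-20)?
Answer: -11900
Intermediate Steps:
M(f) = ⅔ + f/30 (M(f) = (20 + f)/30 = (20 + f)*(1/30) = ⅔ + f/30)
(-762 + 782)*(-595) + M(-20) = (-762 + 782)*(-595) + (⅔ + (1/30)*(-20)) = 20*(-595) + (⅔ - ⅔) = -11900 + 0 = -11900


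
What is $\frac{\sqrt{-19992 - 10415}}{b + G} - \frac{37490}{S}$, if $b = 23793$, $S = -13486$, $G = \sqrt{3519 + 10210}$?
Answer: $\frac{18745}{6743} - \frac{i \sqrt{417457703}}{566093120} + \frac{23793 i \sqrt{30407}}{566093120} \approx 2.7799 + 0.007293 i$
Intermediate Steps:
$G = \sqrt{13729} \approx 117.17$
$\frac{\sqrt{-19992 - 10415}}{b + G} - \frac{37490}{S} = \frac{\sqrt{-19992 - 10415}}{23793 + \sqrt{13729}} - \frac{37490}{-13486} = \frac{\sqrt{-30407}}{23793 + \sqrt{13729}} - - \frac{18745}{6743} = \frac{i \sqrt{30407}}{23793 + \sqrt{13729}} + \frac{18745}{6743} = \frac{18745}{6743} + \frac{i \sqrt{30407}}{23793 + \sqrt{13729}}$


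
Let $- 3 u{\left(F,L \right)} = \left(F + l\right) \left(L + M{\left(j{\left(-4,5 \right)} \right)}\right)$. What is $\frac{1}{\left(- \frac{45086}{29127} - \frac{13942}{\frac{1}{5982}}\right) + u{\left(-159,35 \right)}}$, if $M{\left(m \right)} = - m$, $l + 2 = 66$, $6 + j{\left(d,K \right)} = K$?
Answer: $- \frac{29127}{2429189048894} \approx -1.199 \cdot 10^{-8}$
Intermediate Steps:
$j{\left(d,K \right)} = -6 + K$
$l = 64$ ($l = -2 + 66 = 64$)
$u{\left(F,L \right)} = - \frac{\left(1 + L\right) \left(64 + F\right)}{3}$ ($u{\left(F,L \right)} = - \frac{\left(F + 64\right) \left(L - \left(-6 + 5\right)\right)}{3} = - \frac{\left(64 + F\right) \left(L - -1\right)}{3} = - \frac{\left(64 + F\right) \left(L + 1\right)}{3} = - \frac{\left(64 + F\right) \left(1 + L\right)}{3} = - \frac{\left(1 + L\right) \left(64 + F\right)}{3}$)
$\frac{1}{\left(- \frac{45086}{29127} - \frac{13942}{\frac{1}{5982}}\right) + u{\left(-159,35 \right)}} = \frac{1}{\left(- \frac{45086}{29127} - \frac{13942}{\frac{1}{5982}}\right) - \left(715 - 1855\right)} = \frac{1}{\left(\left(-45086\right) \frac{1}{29127} - 13942 \frac{1}{\frac{1}{5982}}\right) + \left(- \frac{64}{3} - \frac{2240}{3} + 53 + 1855\right)} = \frac{1}{\left(- \frac{45086}{29127} - 83401044\right) + 1140} = \frac{1}{- \frac{2429222253674}{29127} + 1140} = \frac{1}{- \frac{2429189048894}{29127}} = - \frac{29127}{2429189048894}$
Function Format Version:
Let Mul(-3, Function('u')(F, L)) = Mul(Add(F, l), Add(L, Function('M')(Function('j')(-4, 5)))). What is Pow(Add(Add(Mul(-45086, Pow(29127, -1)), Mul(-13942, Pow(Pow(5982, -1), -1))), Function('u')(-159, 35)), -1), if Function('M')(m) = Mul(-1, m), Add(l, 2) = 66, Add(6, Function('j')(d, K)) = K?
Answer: Rational(-29127, 2429189048894) ≈ -1.1990e-8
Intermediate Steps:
Function('j')(d, K) = Add(-6, K)
l = 64 (l = Add(-2, 66) = 64)
Function('u')(F, L) = Mul(Rational(-1, 3), Add(1, L), Add(64, F)) (Function('u')(F, L) = Mul(Rational(-1, 3), Mul(Add(F, 64), Add(L, Mul(-1, Add(-6, 5))))) = Mul(Rational(-1, 3), Mul(Add(64, F), Add(L, Mul(-1, -1)))) = Mul(Rational(-1, 3), Mul(Add(64, F), Add(L, 1))) = Mul(Rational(-1, 3), Mul(Add(64, F), Add(1, L))) = Mul(Rational(-1, 3), Mul(Add(1, L), Add(64, F))) = Mul(Rational(-1, 3), Add(1, L), Add(64, F)))
Pow(Add(Add(Mul(-45086, Pow(29127, -1)), Mul(-13942, Pow(Pow(5982, -1), -1))), Function('u')(-159, 35)), -1) = Pow(Add(Add(Mul(-45086, Pow(29127, -1)), Mul(-13942, Pow(Pow(5982, -1), -1))), Add(Rational(-64, 3), Mul(Rational(-64, 3), 35), Mul(Rational(-1, 3), -159), Mul(Rational(-1, 3), -159, 35))), -1) = Pow(Add(Add(Mul(-45086, Rational(1, 29127)), Mul(-13942, Pow(Rational(1, 5982), -1))), Add(Rational(-64, 3), Rational(-2240, 3), 53, 1855)), -1) = Pow(Add(Add(Rational(-45086, 29127), Mul(-13942, 5982)), 1140), -1) = Pow(Add(Add(Rational(-45086, 29127), -83401044), 1140), -1) = Pow(Add(Rational(-2429222253674, 29127), 1140), -1) = Pow(Rational(-2429189048894, 29127), -1) = Rational(-29127, 2429189048894)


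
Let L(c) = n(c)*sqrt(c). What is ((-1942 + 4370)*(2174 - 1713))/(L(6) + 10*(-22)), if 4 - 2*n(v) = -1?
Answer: -98499104/19345 - 1119308*sqrt(6)/19345 ≈ -5233.4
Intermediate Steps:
n(v) = 5/2 (n(v) = 2 - 1/2*(-1) = 2 + 1/2 = 5/2)
L(c) = 5*sqrt(c)/2
((-1942 + 4370)*(2174 - 1713))/(L(6) + 10*(-22)) = ((-1942 + 4370)*(2174 - 1713))/(5*sqrt(6)/2 + 10*(-22)) = (2428*461)/(5*sqrt(6)/2 - 220) = 1119308/(-220 + 5*sqrt(6)/2)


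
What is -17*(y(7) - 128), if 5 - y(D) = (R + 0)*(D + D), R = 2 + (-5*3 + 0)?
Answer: -1003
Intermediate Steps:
R = -13 (R = 2 + (-15 + 0) = 2 - 15 = -13)
y(D) = 5 + 26*D (y(D) = 5 - (-13 + 0)*(D + D) = 5 - (-13)*2*D = 5 - (-26)*D = 5 + 26*D)
-17*(y(7) - 128) = -17*((5 + 26*7) - 128) = -17*((5 + 182) - 128) = -17*(187 - 128) = -17*59 = -1003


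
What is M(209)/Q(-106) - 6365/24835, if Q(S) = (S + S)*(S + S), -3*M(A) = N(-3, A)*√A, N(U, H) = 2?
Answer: -1273/4967 - √209/67416 ≈ -0.25651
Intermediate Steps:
M(A) = -2*√A/3
Q(S) = 4*S² (Q(S) = (2*S)*(2*S) = 4*S²)
M(209)/Q(-106) - 6365/24835 = (-2*√209/3)/((4*(-106)²)) - 6365/24835 = (-2*√209/3)/((4*11236)) - 6365*1/24835 = -2*√209/3/44944 - 1273/4967 = -2*√209/3*(1/44944) - 1273/4967 = -√209/67416 - 1273/4967 = -1273/4967 - √209/67416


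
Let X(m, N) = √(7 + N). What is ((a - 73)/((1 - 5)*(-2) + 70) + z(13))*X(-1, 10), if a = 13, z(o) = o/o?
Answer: 3*√17/13 ≈ 0.95149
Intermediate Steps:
z(o) = 1
((a - 73)/((1 - 5)*(-2) + 70) + z(13))*X(-1, 10) = ((13 - 73)/((1 - 5)*(-2) + 70) + 1)*√(7 + 10) = (-60/(-4*(-2) + 70) + 1)*√17 = (-60/(8 + 70) + 1)*√17 = (-60/78 + 1)*√17 = (-60*1/78 + 1)*√17 = (-10/13 + 1)*√17 = 3*√17/13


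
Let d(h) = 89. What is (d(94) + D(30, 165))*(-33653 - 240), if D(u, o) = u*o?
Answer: -170786827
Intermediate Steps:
D(u, o) = o*u
(d(94) + D(30, 165))*(-33653 - 240) = (89 + 165*30)*(-33653 - 240) = (89 + 4950)*(-33893) = 5039*(-33893) = -170786827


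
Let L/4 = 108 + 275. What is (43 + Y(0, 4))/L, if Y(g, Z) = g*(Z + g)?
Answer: 43/1532 ≈ 0.028068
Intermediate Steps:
L = 1532 (L = 4*(108 + 275) = 4*383 = 1532)
(43 + Y(0, 4))/L = (43 + 0*(4 + 0))/1532 = (43 + 0*4)*(1/1532) = (43 + 0)*(1/1532) = 43*(1/1532) = 43/1532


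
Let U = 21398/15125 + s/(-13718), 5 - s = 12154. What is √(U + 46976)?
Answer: √1851983372403910/198550 ≈ 216.74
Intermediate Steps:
s = -12149 (s = 5 - 1*12154 = 5 - 12154 = -12149)
U = 477291389/207484750 (U = 21398/15125 - 12149/(-13718) = 21398*(1/15125) - 12149*(-1/13718) = 21398/15125 + 12149/13718 = 477291389/207484750 ≈ 2.3004)
√(U + 46976) = √(477291389/207484750 + 46976) = √(9747280907389/207484750) = √1851983372403910/198550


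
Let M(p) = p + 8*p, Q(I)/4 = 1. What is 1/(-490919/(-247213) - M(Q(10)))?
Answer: -247213/8408749 ≈ -0.029399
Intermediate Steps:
Q(I) = 4 (Q(I) = 4*1 = 4)
M(p) = 9*p
1/(-490919/(-247213) - M(Q(10))) = 1/(-490919/(-247213) - 9*4) = 1/(-490919*(-1/247213) - 1*36) = 1/(490919/247213 - 36) = 1/(-8408749/247213) = -247213/8408749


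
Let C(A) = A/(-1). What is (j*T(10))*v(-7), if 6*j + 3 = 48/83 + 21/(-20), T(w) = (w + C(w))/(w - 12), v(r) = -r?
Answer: 0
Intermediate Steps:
C(A) = -A (C(A) = A*(-1) = -A)
T(w) = 0 (T(w) = (w - w)/(w - 12) = 0/(-12 + w) = 0)
j = -1921/3320 (j = -½ + (48/83 + 21/(-20))/6 = -½ + (48*(1/83) + 21*(-1/20))/6 = -½ + (48/83 - 21/20)/6 = -½ + (⅙)*(-783/1660) = -½ - 261/3320 = -1921/3320 ≈ -0.57861)
(j*T(10))*v(-7) = (-1921/3320*0)*(-1*(-7)) = 0*7 = 0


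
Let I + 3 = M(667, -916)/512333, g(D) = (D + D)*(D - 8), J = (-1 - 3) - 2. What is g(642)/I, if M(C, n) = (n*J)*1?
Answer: -139022584216/510501 ≈ -2.7233e+5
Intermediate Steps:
J = -6 (J = -4 - 2 = -6)
M(C, n) = -6*n (M(C, n) = (n*(-6))*1 = -6*n*1 = -6*n)
g(D) = 2*D*(-8 + D) (g(D) = (2*D)*(-8 + D) = 2*D*(-8 + D))
I = -1531503/512333 (I = -3 - 6*(-916)/512333 = -3 + 5496*(1/512333) = -3 + 5496/512333 = -1531503/512333 ≈ -2.9893)
g(642)/I = (2*642*(-8 + 642))/(-1531503/512333) = (2*642*634)*(-512333/1531503) = 814056*(-512333/1531503) = -139022584216/510501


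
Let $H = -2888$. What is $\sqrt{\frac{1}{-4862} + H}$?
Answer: $\frac{i \sqrt{68269563934}}{4862} \approx 53.74 i$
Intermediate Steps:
$\sqrt{\frac{1}{-4862} + H} = \sqrt{\frac{1}{-4862} - 2888} = \sqrt{- \frac{1}{4862} - 2888} = \sqrt{- \frac{14041457}{4862}} = \frac{i \sqrt{68269563934}}{4862}$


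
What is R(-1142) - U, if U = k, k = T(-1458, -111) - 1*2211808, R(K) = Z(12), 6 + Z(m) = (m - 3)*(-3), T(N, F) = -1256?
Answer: 2213031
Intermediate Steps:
Z(m) = 3 - 3*m (Z(m) = -6 + (m - 3)*(-3) = -6 + (-3 + m)*(-3) = -6 + (9 - 3*m) = 3 - 3*m)
R(K) = -33 (R(K) = 3 - 3*12 = 3 - 36 = -33)
k = -2213064 (k = -1256 - 1*2211808 = -1256 - 2211808 = -2213064)
U = -2213064
R(-1142) - U = -33 - 1*(-2213064) = -33 + 2213064 = 2213031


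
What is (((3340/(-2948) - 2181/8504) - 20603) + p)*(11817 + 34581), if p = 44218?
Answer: 312125833880847/284884 ≈ 1.0956e+9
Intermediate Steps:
(((3340/(-2948) - 2181/8504) - 20603) + p)*(11817 + 34581) = (((3340/(-2948) - 2181/8504) - 20603) + 44218)*(11817 + 34581) = (((3340*(-1/2948) - 2181*1/8504) - 20603) + 44218)*46398 = (((-835/737 - 2181/8504) - 20603) + 44218)*46398 = ((-8708237/6267448 - 20603) + 44218)*46398 = (-129136939381/6267448 + 44218)*46398 = (147997076283/6267448)*46398 = 312125833880847/284884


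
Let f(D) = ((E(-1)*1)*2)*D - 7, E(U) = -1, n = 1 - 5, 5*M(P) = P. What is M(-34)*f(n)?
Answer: -34/5 ≈ -6.8000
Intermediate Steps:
M(P) = P/5
n = -4
f(D) = -7 - 2*D (f(D) = (-1*1*2)*D - 7 = (-1*2)*D - 7 = -2*D - 7 = -7 - 2*D)
M(-34)*f(n) = ((⅕)*(-34))*(-7 - 2*(-4)) = -34*(-7 + 8)/5 = -34/5*1 = -34/5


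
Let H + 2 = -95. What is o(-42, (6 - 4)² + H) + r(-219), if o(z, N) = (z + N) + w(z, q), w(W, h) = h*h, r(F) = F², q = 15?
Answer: 48051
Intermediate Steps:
H = -97 (H = -2 - 95 = -97)
w(W, h) = h²
o(z, N) = 225 + N + z (o(z, N) = (z + N) + 15² = (N + z) + 225 = 225 + N + z)
o(-42, (6 - 4)² + H) + r(-219) = (225 + ((6 - 4)² - 97) - 42) + (-219)² = (225 + (2² - 97) - 42) + 47961 = (225 + (4 - 97) - 42) + 47961 = (225 - 93 - 42) + 47961 = 90 + 47961 = 48051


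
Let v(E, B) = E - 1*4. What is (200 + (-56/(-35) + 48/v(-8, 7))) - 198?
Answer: -⅖ ≈ -0.40000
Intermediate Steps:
v(E, B) = -4 + E (v(E, B) = E - 4 = -4 + E)
(200 + (-56/(-35) + 48/v(-8, 7))) - 198 = (200 + (-56/(-35) + 48/(-4 - 8))) - 198 = (200 + (-56*(-1/35) + 48/(-12))) - 198 = (200 + (8/5 + 48*(-1/12))) - 198 = (200 + (8/5 - 4)) - 198 = (200 - 12/5) - 198 = 988/5 - 198 = -⅖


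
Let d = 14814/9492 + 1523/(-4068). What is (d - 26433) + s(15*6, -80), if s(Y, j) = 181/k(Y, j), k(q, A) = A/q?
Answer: -1516941505/56952 ≈ -26635.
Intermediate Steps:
d = 33781/28476 (d = 14814*(1/9492) + 1523*(-1/4068) = 2469/1582 - 1523/4068 = 33781/28476 ≈ 1.1863)
s(Y, j) = 181*Y/j (s(Y, j) = 181/((j/Y)) = 181*(Y/j) = 181*Y/j)
(d - 26433) + s(15*6, -80) = (33781/28476 - 26433) + 181*(15*6)/(-80) = -752672327/28476 + 181*90*(-1/80) = -752672327/28476 - 1629/8 = -1516941505/56952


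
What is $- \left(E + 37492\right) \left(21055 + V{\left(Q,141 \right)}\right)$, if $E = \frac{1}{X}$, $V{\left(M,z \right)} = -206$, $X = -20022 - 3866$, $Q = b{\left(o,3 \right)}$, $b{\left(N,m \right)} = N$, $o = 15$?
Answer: $- \frac{18672549851855}{23888} \approx -7.8167 \cdot 10^{8}$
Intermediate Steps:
$Q = 15$
$X = -23888$ ($X = -20022 - 3866 = -23888$)
$E = - \frac{1}{23888}$ ($E = \frac{1}{-23888} = - \frac{1}{23888} \approx -4.1862 \cdot 10^{-5}$)
$- \left(E + 37492\right) \left(21055 + V{\left(Q,141 \right)}\right) = - \left(- \frac{1}{23888} + 37492\right) \left(21055 - 206\right) = - \frac{895608895 \cdot 20849}{23888} = \left(-1\right) \frac{18672549851855}{23888} = - \frac{18672549851855}{23888}$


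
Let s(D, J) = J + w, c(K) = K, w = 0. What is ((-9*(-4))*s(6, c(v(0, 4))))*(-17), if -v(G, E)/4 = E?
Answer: 9792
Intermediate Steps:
v(G, E) = -4*E
s(D, J) = J (s(D, J) = J + 0 = J)
((-9*(-4))*s(6, c(v(0, 4))))*(-17) = ((-9*(-4))*(-4*4))*(-17) = (36*(-16))*(-17) = -576*(-17) = 9792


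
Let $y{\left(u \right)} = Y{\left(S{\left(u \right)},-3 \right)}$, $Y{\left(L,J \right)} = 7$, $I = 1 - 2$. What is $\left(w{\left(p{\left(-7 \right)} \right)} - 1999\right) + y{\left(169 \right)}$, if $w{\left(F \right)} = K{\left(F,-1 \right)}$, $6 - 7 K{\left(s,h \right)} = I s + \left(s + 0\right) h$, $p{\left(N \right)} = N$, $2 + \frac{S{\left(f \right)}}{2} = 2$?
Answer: $- \frac{13952}{7} \approx -1993.1$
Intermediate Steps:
$I = -1$
$S{\left(f \right)} = 0$ ($S{\left(f \right)} = -4 + 2 \cdot 2 = -4 + 4 = 0$)
$K{\left(s,h \right)} = \frac{6}{7} + \frac{s}{7} - \frac{h s}{7}$ ($K{\left(s,h \right)} = \frac{6}{7} - \frac{- s + \left(s + 0\right) h}{7} = \frac{6}{7} - \frac{- s + s h}{7} = \frac{6}{7} - \frac{- s + h s}{7} = \frac{6}{7} - \left(- \frac{s}{7} + \frac{h s}{7}\right) = \frac{6}{7} + \frac{s}{7} - \frac{h s}{7}$)
$w{\left(F \right)} = \frac{6}{7} + \frac{2 F}{7}$ ($w{\left(F \right)} = \frac{6}{7} + \frac{F}{7} - - \frac{F}{7} = \frac{6}{7} + \frac{F}{7} + \frac{F}{7} = \frac{6}{7} + \frac{2 F}{7}$)
$y{\left(u \right)} = 7$
$\left(w{\left(p{\left(-7 \right)} \right)} - 1999\right) + y{\left(169 \right)} = \left(\left(\frac{6}{7} + \frac{2}{7} \left(-7\right)\right) - 1999\right) + 7 = \left(\left(\frac{6}{7} - 2\right) - 1999\right) + 7 = \left(- \frac{8}{7} - 1999\right) + 7 = - \frac{14001}{7} + 7 = - \frac{13952}{7}$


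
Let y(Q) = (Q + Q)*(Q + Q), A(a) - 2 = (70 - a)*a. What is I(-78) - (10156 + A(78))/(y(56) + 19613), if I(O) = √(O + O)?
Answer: -3178/10719 + 2*I*√39 ≈ -0.29648 + 12.49*I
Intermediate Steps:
I(O) = √2*√O (I(O) = √(2*O) = √2*√O)
A(a) = 2 + a*(70 - a) (A(a) = 2 + (70 - a)*a = 2 + a*(70 - a))
y(Q) = 4*Q² (y(Q) = (2*Q)*(2*Q) = 4*Q²)
I(-78) - (10156 + A(78))/(y(56) + 19613) = √2*√(-78) - (10156 + (2 - 1*78² + 70*78))/(4*56² + 19613) = √2*(I*√78) - (10156 + (2 - 1*6084 + 5460))/(4*3136 + 19613) = 2*I*√39 - (10156 + (2 - 6084 + 5460))/(12544 + 19613) = 2*I*√39 - (10156 - 622)/32157 = 2*I*√39 - 9534/32157 = 2*I*√39 - 1*3178/10719 = 2*I*√39 - 3178/10719 = -3178/10719 + 2*I*√39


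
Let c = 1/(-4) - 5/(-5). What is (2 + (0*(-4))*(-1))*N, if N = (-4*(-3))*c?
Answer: 18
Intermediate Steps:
c = ¾ (c = 1*(-¼) - 5*(-⅕) = -¼ + 1 = ¾ ≈ 0.75000)
N = 9 (N = -4*(-3)*(¾) = 12*(¾) = 9)
(2 + (0*(-4))*(-1))*N = (2 + (0*(-4))*(-1))*9 = (2 + 0*(-1))*9 = (2 + 0)*9 = 2*9 = 18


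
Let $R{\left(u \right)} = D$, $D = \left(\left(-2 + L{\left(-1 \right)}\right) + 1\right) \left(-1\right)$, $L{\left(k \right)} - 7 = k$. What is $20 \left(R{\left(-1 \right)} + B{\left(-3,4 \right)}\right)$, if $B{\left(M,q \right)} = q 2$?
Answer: $60$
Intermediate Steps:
$L{\left(k \right)} = 7 + k$
$B{\left(M,q \right)} = 2 q$
$D = -5$ ($D = \left(\left(-2 + \left(7 - 1\right)\right) + 1\right) \left(-1\right) = \left(\left(-2 + 6\right) + 1\right) \left(-1\right) = \left(4 + 1\right) \left(-1\right) = 5 \left(-1\right) = -5$)
$R{\left(u \right)} = -5$
$20 \left(R{\left(-1 \right)} + B{\left(-3,4 \right)}\right) = 20 \left(-5 + 2 \cdot 4\right) = 20 \left(-5 + 8\right) = 20 \cdot 3 = 60$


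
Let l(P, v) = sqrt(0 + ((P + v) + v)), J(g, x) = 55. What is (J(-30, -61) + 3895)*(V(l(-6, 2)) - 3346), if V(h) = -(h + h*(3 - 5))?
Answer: -13216700 + 3950*I*sqrt(2) ≈ -1.3217e+7 + 5586.1*I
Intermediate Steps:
l(P, v) = sqrt(P + 2*v) (l(P, v) = sqrt(0 + (P + 2*v)) = sqrt(P + 2*v))
V(h) = h (V(h) = -(h + h*(-2)) = -(h - 2*h) = -(-1)*h = h)
(J(-30, -61) + 3895)*(V(l(-6, 2)) - 3346) = (55 + 3895)*(sqrt(-6 + 2*2) - 3346) = 3950*(sqrt(-6 + 4) - 3346) = 3950*(sqrt(-2) - 3346) = 3950*(I*sqrt(2) - 3346) = 3950*(-3346 + I*sqrt(2)) = -13216700 + 3950*I*sqrt(2)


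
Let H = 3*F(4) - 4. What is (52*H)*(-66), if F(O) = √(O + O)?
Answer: 13728 - 20592*√2 ≈ -15393.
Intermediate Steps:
F(O) = √2*√O (F(O) = √(2*O) = √2*√O)
H = -4 + 6*√2 (H = 3*(√2*√4) - 4 = 3*(√2*2) - 4 = 3*(2*√2) - 4 = 6*√2 - 4 = -4 + 6*√2 ≈ 4.4853)
(52*H)*(-66) = (52*(-4 + 6*√2))*(-66) = (-208 + 312*√2)*(-66) = 13728 - 20592*√2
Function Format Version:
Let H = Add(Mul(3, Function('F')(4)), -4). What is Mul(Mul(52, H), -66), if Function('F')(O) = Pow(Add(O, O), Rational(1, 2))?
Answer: Add(13728, Mul(-20592, Pow(2, Rational(1, 2)))) ≈ -15393.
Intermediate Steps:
Function('F')(O) = Mul(Pow(2, Rational(1, 2)), Pow(O, Rational(1, 2))) (Function('F')(O) = Pow(Mul(2, O), Rational(1, 2)) = Mul(Pow(2, Rational(1, 2)), Pow(O, Rational(1, 2))))
H = Add(-4, Mul(6, Pow(2, Rational(1, 2)))) (H = Add(Mul(3, Mul(Pow(2, Rational(1, 2)), Pow(4, Rational(1, 2)))), -4) = Add(Mul(3, Mul(Pow(2, Rational(1, 2)), 2)), -4) = Add(Mul(3, Mul(2, Pow(2, Rational(1, 2)))), -4) = Add(Mul(6, Pow(2, Rational(1, 2))), -4) = Add(-4, Mul(6, Pow(2, Rational(1, 2)))) ≈ 4.4853)
Mul(Mul(52, H), -66) = Mul(Mul(52, Add(-4, Mul(6, Pow(2, Rational(1, 2))))), -66) = Mul(Add(-208, Mul(312, Pow(2, Rational(1, 2)))), -66) = Add(13728, Mul(-20592, Pow(2, Rational(1, 2))))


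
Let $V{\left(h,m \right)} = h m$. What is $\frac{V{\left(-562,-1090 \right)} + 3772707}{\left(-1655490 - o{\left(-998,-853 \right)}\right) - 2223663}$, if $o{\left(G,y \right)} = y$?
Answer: $- \frac{4385287}{3878300} \approx -1.1307$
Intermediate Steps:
$\frac{V{\left(-562,-1090 \right)} + 3772707}{\left(-1655490 - o{\left(-998,-853 \right)}\right) - 2223663} = \frac{\left(-562\right) \left(-1090\right) + 3772707}{\left(-1655490 - -853\right) - 2223663} = \frac{612580 + 3772707}{\left(-1655490 + 853\right) - 2223663} = \frac{4385287}{-1654637 - 2223663} = \frac{4385287}{-3878300} = 4385287 \left(- \frac{1}{3878300}\right) = - \frac{4385287}{3878300}$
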